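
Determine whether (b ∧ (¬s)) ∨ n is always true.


Build the truth table over {b, n, s}:
b | n | s | φ
-------------
F | F | F | F
T | F | F | T
F | T | F | T
T | T | F | T
F | F | T | F
T | F | T | F
F | T | T | T
T | T | T | T
Counterexample at row 1: with b=F, n=F, s=F, the formula is F.

No, it is not a tautology.


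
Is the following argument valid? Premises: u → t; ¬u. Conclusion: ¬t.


This is denying the antecedent (fallacy). There exist truth assignments where the premises are all true but the conclusion is false.

Invalid.


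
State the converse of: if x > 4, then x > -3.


The converse of (P → Q) is (Q → P). It is not in general equivalent to the original.
Here P = 'x > 4' and Q = 'x > -3'.

If x > -3, then x > 4.


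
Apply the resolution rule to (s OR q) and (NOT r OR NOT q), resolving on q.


The clauses contain complementary literals q and NOTq.
Resolution eliminates this pair and disjoins the remaining literals (merging duplicates).

(s OR NOT r)


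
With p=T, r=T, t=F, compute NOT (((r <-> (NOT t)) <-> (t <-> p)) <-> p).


Substitute p=T, r=T, t=F:
NOT t = T
r <-> (NOT t) = T <-> T = T
t <-> p = F <-> T = F
(r <-> (NOT t)) <-> (t <-> p) = T <-> F = F
((r <-> (NOT t)) <-> (t <-> p)) <-> p = F <-> T = F
NOT (((r <-> (NOT t)) <-> (t <-> p)) <-> p) = T

T


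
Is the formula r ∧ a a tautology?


Build the truth table over {a, r}:
a | r | φ
---------
F | F | F
T | F | F
F | T | F
T | T | T
Counterexample at row 1: with a=F, r=F, the formula is F.

No, it is not a tautology.


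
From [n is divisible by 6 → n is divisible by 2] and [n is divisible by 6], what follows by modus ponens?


Modus ponens: from (P → Q) and P, infer Q.
P = 'n is divisible by 6' is asserted, and P → Q holds, so Q follows.

n is divisible by 2.


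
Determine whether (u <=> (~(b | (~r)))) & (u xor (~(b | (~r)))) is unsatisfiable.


Truth table over {b, r, u}:
b | r | u | φ
-------------
False | False | False | False
True | False | False | False
False | True | False | False
True | True | False | False
False | False | True | False
True | False | True | False
False | True | True | False
True | True | True | False
Every row is false.

Yes, it is a contradiction.


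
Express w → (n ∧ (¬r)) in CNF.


Step 1: Rewrite w → (n ∧ (¬r)) as ¬w ∨ (n ∧ (¬r)).
Step 2: Distribute ∨ over ∧.

((¬w) ∨ n) ∧ ((¬w) ∨ (¬r))


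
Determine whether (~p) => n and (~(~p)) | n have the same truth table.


Compare truth tables:
n | p | φ | ψ
-------------
False | False | False | False
True | False | True | True
False | True | True | True
True | True | True | True
The columns φ and ψ agree on every row.

Yes, they are logically equivalent.


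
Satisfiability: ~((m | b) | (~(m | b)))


Check all 4 assignments over {b, m}:
b | m | φ
---------
False | False | False
True | False | False
False | True | False
True | True | False
No assignment makes the formula true.

Unsatisfiable.


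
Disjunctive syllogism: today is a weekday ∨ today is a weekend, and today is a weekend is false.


Disjunctive syllogism: from (P ∨ Q) and ¬P, infer Q.
One disjunct, 'today is a weekend', is ruled out; the other must hold.

today is a weekday


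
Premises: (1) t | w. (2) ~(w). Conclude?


Disjunctive syllogism: from (P ∨ Q) and ¬P, infer Q.
One disjunct, 'w', is ruled out; the other must hold.

t


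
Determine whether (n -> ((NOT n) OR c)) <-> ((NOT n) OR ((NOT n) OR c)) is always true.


Build the truth table over {c, n}:
c | n | φ
---------
F | F | T
T | F | T
F | T | T
T | T | T
Every row evaluates to true.

Yes, it is a tautology.


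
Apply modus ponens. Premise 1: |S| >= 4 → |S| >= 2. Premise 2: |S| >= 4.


Modus ponens: from (P → Q) and P, infer Q.
P = '|S| >= 4' is asserted, and P → Q holds, so Q follows.

|S| >= 2.


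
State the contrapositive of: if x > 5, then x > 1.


The contrapositive of (P → Q) is (¬Q → ¬P); it is logically equivalent to the original.
Here P = 'x > 5' and Q = 'x > 1'.

If not (x > 1), then not (x > 5).


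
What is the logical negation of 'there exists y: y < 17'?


¬(for all x: φ) = there exists x: ¬φ, and ¬(there exists x: φ) = for all x: ¬φ.
Apply to the existential statement.

for all y: NOT(y < 17)


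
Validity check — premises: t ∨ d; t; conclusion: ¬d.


This is affirming a disjunct (fallacy). There exist truth assignments where the premises are all true but the conclusion is false.

Invalid.


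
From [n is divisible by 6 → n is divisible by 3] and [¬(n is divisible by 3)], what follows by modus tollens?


Modus tollens: from (P → Q) and ¬Q, infer ¬P.
Q = 'n is divisible by 3' is denied; since P → Q, P must also fail.

Not (n is divisible by 6).


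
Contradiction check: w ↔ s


Truth table over {s, w}:
s | w | φ
---------
F | F | T
T | F | F
F | T | F
T | T | T
Satisfying assignment at row 1: s=F, w=F gives T.

No, it is not a contradiction.


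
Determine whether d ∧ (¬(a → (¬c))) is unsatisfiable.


Truth table over {a, c, d}:
a | c | d | φ
-------------
F | F | F | F
T | F | F | F
F | T | F | F
T | T | F | F
F | F | T | F
T | F | T | F
F | T | T | F
T | T | T | T
Satisfying assignment at row 8: a=T, c=T, d=T gives T.

No, it is not a contradiction.


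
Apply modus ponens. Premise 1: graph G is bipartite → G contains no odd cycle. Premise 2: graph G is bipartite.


Modus ponens: from (P → Q) and P, infer Q.
P = 'graph G is bipartite' is asserted, and P → Q holds, so Q follows.

G contains no odd cycle.


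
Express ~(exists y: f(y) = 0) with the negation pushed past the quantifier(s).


¬(forall x: φ) = exists x: ¬φ, and ¬(exists x: φ) = forall x: ¬φ.
Apply to the existential statement.

forall y: ~(f(y) = 0)


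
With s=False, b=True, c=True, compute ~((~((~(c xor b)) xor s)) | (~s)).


Substitute s=False, b=True, c=True:
c xor b = True xor True = False
~(c xor b) = True
(~(c xor b)) xor s = True xor False = True
~((~(c xor b)) xor s) = False
~s = True
(~((~(c xor b)) xor s)) | (~s) = False | True = True
~((~((~(c xor b)) xor s)) | (~s)) = False

False


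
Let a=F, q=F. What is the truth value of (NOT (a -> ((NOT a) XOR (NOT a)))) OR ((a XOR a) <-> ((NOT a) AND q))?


Substitute a=F, q=F:
NOT a = T
NOT a = T
(NOT a) XOR (NOT a) = T XOR T = F
a -> ((NOT a) XOR (NOT a)) = F -> F = T
NOT (a -> ((NOT a) XOR (NOT a))) = F
a XOR a = F XOR F = F
NOT a = T
(NOT a) AND q = T AND F = F
(a XOR a) <-> ((NOT a) AND q) = F <-> F = T
(NOT (a -> ((NOT a) XOR (NOT a)))) OR ((a XOR a) <-> ((NOT a) AND q)) = F OR T = T

T


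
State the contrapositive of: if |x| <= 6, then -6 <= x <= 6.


The contrapositive of (P → Q) is (¬Q → ¬P); it is logically equivalent to the original.
Here P = '|x| <= 6' and Q = '-6 <= x <= 6'.

If not (-6 <= x <= 6), then not (|x| <= 6).


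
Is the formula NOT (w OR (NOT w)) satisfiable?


Check all 2 assignments over {w}:
w | φ
-----
F | F
T | F
No assignment makes the formula true.

Unsatisfiable.


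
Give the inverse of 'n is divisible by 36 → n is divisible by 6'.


The inverse of (P → Q) is (¬P → ¬Q). It is equivalent to the converse, not to the original.
Here P = 'n is divisible by 36' and Q = 'n is divisible by 6'.

If not (n is divisible by 36), then not (n is divisible by 6).


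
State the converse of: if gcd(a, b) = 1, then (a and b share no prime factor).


The converse of (P → Q) is (Q → P). It is not in general equivalent to the original.
Here P = 'gcd(a, b) = 1' and Q = '(a and b share no prime factor)'.

If (a and b share no prime factor), then gcd(a, b) = 1.


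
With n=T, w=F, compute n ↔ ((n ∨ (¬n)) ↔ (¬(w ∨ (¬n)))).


Substitute n=T, w=F:
¬n = F
n ∨ (¬n) = T ∨ F = T
¬n = F
w ∨ (¬n) = F ∨ F = F
¬(w ∨ (¬n)) = T
(n ∨ (¬n)) ↔ (¬(w ∨ (¬n))) = T ↔ T = T
n ↔ ((n ∨ (¬n)) ↔ (¬(w ∨ (¬n)))) = T ↔ T = T

T


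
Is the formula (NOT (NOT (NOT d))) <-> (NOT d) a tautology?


Build the truth table over {d}:
d | φ
-----
F | T
T | T
Every row evaluates to true.

Yes, it is a tautology.


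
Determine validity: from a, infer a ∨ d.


This matches the form of disjunction introduction: the conclusion follows in every model of the premises.

Valid.


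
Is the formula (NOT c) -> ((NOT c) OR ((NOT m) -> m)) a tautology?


Build the truth table over {c, m}:
c | m | φ
---------
F | F | T
T | F | T
F | T | T
T | T | T
Every row evaluates to true.

Yes, it is a tautology.


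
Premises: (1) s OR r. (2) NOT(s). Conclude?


Disjunctive syllogism: from (P ∨ Q) and ¬P, infer Q.
One disjunct, 's', is ruled out; the other must hold.

r


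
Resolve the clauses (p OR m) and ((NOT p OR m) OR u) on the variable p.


The clauses contain complementary literals p and NOTp.
Resolution eliminates this pair and disjoins the remaining literals (merging duplicates).

(m OR u)


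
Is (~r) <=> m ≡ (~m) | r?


Compare truth tables:
m | r | φ | ψ
-------------
False | False | False | True
True | False | True | False
False | True | True | True
True | True | False | True
They differ at row 1 (m=False, r=False): φ=False but ψ=True.

No, they are not logically equivalent.


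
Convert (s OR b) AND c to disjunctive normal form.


Step 1: Distribute ∧ over ∨: (s ∨ b) ∧ c = (s ∧ c) ∨ (b ∧ c).

(s AND c) OR (b AND c)


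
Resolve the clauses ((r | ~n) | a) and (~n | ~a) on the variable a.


The clauses contain complementary literals a and ~a.
Resolution eliminates this pair and disjoins the remaining literals (merging duplicates).

(~n | r)


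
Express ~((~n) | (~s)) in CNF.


Step 1: Apply De Morgan: ¬((¬n) ∨ (¬s)) = ¬(¬n) ∧ ¬(¬s).
Step 2: Eliminate any double negations (¬¬X = X).

n & s


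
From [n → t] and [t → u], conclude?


Hypothetical syllogism: from (P → Q) and (Q → R), infer (P → R).
Chain the two implications through the shared middle term 't'.

n → u


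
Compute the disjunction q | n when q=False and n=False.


Disjunction is false only when both operands are false.
Substitute: q=False, n=False.
False | False evaluates to False.

False


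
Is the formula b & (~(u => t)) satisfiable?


Search for a satisfying assignment over {b, t, u}.
Try b=True, t=False, u=True: the formula evaluates to True.
A satisfying assignment exists.

Satisfiable.


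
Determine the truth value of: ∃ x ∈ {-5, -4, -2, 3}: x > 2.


Evaluate the predicate on each element: -5:F, -4:F, -2:F, 3:T.
Witness x = 3 satisfies the predicate.

T


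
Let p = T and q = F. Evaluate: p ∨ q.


Disjunction is false only when both operands are false.
Substitute: p=T, q=F.
T ∨ F evaluates to T.

T


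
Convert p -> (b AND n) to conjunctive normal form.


Step 1: Rewrite p → (b ∧ n) as ¬p ∨ (b ∧ n).
Step 2: Distribute ∨ over ∧.

((NOT p) OR b) AND ((NOT p) OR n)


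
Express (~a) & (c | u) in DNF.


Step 1: Distribute ∧ over ∨: (¬a) ∧ (c ∨ u) = ((¬a) ∧ c) ∨ ((¬a) ∧ u).

((~a) & c) | ((~a) & u)


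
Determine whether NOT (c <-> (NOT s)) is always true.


Build the truth table over {c, s}:
c | s | φ
---------
F | F | T
T | F | F
F | T | F
T | T | T
Counterexample at row 2: with c=T, s=F, the formula is F.

No, it is not a tautology.


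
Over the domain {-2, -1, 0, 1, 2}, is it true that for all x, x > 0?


Evaluate the predicate on each element: -2:F, -1:F, 0:F, 1:T, 2:T.
Counterexample x = -2 fails the predicate.

F


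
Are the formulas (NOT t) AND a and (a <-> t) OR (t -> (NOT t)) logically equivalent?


Compare truth tables:
a | t | φ | ψ
-------------
F | F | F | T
T | F | T | T
F | T | F | F
T | T | F | T
They differ at row 1 (a=F, t=F): φ=F but ψ=T.

No, they are not logically equivalent.


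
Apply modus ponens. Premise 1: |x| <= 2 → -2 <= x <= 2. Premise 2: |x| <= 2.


Modus ponens: from (P → Q) and P, infer Q.
P = '|x| <= 2' is asserted, and P → Q holds, so Q follows.

-2 <= x <= 2.


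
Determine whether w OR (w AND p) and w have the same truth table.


Compare truth tables:
p | w | φ | ψ
-------------
F | F | F | F
T | F | F | F
F | T | T | T
T | T | T | T
The columns φ and ψ agree on every row.

Yes, they are logically equivalent.


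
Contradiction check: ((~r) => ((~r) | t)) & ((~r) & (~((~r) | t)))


Truth table over {r, t}:
r | t | φ
---------
False | False | False
True | False | False
False | True | False
True | True | False
Every row is false.

Yes, it is a contradiction.


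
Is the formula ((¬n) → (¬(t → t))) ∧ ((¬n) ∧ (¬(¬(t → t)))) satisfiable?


Check all 4 assignments over {n, t}:
n | t | φ
---------
F | F | F
T | F | F
F | T | F
T | T | F
No assignment makes the formula true.

Unsatisfiable.


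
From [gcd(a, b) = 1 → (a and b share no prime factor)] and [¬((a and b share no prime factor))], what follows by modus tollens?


Modus tollens: from (P → Q) and ¬Q, infer ¬P.
Q = '(a and b share no prime factor)' is denied; since P → Q, P must also fail.

Not (gcd(a, b) = 1).


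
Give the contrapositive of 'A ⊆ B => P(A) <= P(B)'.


The contrapositive of (P → Q) is (¬Q → ¬P); it is logically equivalent to the original.
Here P = 'A ⊆ B' and Q = 'P(A) <= P(B)'.

If not (P(A) <= P(B)), then not (A ⊆ B).


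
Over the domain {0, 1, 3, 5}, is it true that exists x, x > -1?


Evaluate the predicate on each element: 0:True, 1:True, 3:True, 5:True.
Witness x = 0 satisfies the predicate.

True


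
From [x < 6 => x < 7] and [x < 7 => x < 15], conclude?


Hypothetical syllogism: from (P → Q) and (Q → R), infer (P → R).
Chain the two implications through the shared middle term 'x < 7'.

x < 6 => x < 15


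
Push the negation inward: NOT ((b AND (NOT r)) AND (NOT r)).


De Morgan: the negation of a conjunction is the disjunction of the negations.
Distribute NOT across AND, flipping it to OR, and negate each literal.

((NOT b) OR r) OR r


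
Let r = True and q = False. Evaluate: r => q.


Implication is false only when antecedent is true and consequent is false.
Substitute: r=True, q=False.
True => False evaluates to False.

False


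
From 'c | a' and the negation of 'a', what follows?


Disjunctive syllogism: from (P ∨ Q) and ¬P, infer Q.
One disjunct, 'a', is ruled out; the other must hold.

c


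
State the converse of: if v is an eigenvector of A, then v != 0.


The converse of (P → Q) is (Q → P). It is not in general equivalent to the original.
Here P = 'v is an eigenvector of A' and Q = 'v != 0'.

If v != 0, then v is an eigenvector of A.


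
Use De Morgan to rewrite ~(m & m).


De Morgan: the negation of a conjunction is the disjunction of the negations.
Distribute ~ across &, flipping it to |, and negate each literal.

(~m) | (~m)


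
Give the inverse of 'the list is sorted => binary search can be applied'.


The inverse of (P → Q) is (¬P → ¬Q). It is equivalent to the converse, not to the original.
Here P = 'the list is sorted' and Q = 'binary search can be applied'.

If not (the list is sorted), then not (binary search can be applied).


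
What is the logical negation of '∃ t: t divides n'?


¬(∀ x: φ) = ∃ x: ¬φ, and ¬(∃ x: φ) = ∀ x: ¬φ.
Apply to the existential statement.

∀ t: ¬(t divides n)


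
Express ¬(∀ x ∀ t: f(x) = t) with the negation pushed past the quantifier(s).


Negation flips each quantifier (∀↔∃) and negates the inner predicate.
¬(∀ x ∀ t: φ) = ∃ x ∃ t: ¬φ.

∃ x ∃ t: ¬(f(x) = t)


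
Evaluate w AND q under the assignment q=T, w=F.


Substitute q=T, w=F:
w AND q = F AND T = F

F


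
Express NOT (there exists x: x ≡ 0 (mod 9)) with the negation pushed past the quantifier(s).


¬(for all x: φ) = there exists x: ¬φ, and ¬(there exists x: φ) = for all x: ¬φ.
Apply to the existential statement.

for all x: NOT(x ≡ 0 (mod 9))


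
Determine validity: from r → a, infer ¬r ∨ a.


This matches the form of material implication: the conclusion follows in every model of the premises.

Valid.


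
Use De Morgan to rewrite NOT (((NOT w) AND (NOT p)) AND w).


De Morgan: the negation of a conjunction is the disjunction of the negations.
Distribute NOT across AND, flipping it to OR, and negate each literal.

(w OR p) OR (NOT w)


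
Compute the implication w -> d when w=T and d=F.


Implication is false only when antecedent is true and consequent is false.
Substitute: w=T, d=F.
T -> F evaluates to F.

F


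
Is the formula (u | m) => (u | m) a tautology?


Build the truth table over {m, u}:
m | u | φ
---------
False | False | True
True | False | True
False | True | True
True | True | True
Every row evaluates to true.

Yes, it is a tautology.


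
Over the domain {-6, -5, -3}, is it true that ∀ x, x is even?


Evaluate the predicate on each element: -6:T, -5:F, -3:F.
Counterexample x = -5 fails the predicate.

F


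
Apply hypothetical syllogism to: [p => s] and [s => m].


Hypothetical syllogism: from (P → Q) and (Q → R), infer (P → R).
Chain the two implications through the shared middle term 's'.

p => m


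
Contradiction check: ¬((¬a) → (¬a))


Truth table over {a}:
a | φ
-----
F | F
T | F
Every row is false.

Yes, it is a contradiction.


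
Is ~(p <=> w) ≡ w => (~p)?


Compare truth tables:
p | w | φ | ψ
-------------
False | False | False | True
True | False | True | True
False | True | True | True
True | True | False | False
They differ at row 1 (p=False, w=False): φ=False but ψ=True.

No, they are not logically equivalent.


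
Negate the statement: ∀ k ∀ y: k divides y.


Negation flips each quantifier (∀↔∃) and negates the inner predicate.
¬(∀ k ∀ y: φ) = ∃ k ∃ y: ¬φ.

∃ k ∃ y: ¬(k divides y)


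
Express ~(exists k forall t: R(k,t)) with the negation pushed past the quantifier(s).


Negation flips each quantifier (∀↔∃) and negates the inner predicate.
¬(exists k forall t: φ) = forall k exists t: ¬φ.

forall k exists t: ~(R(k,t))


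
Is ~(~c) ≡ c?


Compare truth tables:
c | φ | ψ
---------
False | False | False
True | True | True
The columns φ and ψ agree on every row.

Yes, they are logically equivalent.


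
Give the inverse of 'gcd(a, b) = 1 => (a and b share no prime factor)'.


The inverse of (P → Q) is (¬P → ¬Q). It is equivalent to the converse, not to the original.
Here P = 'gcd(a, b) = 1' and Q = '(a and b share no prime factor)'.

If not (gcd(a, b) = 1), then not ((a and b share no prime factor)).


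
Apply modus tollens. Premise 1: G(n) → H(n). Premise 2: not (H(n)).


Modus tollens: from (P → Q) and ¬Q, infer ¬P.
Q = 'H(n)' is denied; since P → Q, P must also fail.

Not (G(n)).


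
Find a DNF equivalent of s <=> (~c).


Step 1: s ↔ (¬c) is true exactly when both agree: (s ∧ (¬c)) ∨ (¬s ∧ ¬(¬c)).
Step 2: Eliminate any double negations (¬¬X = X).

(s & (~c)) | ((~s) & c)


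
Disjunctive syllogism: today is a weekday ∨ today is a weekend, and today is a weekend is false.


Disjunctive syllogism: from (P ∨ Q) and ¬P, infer Q.
One disjunct, 'today is a weekend', is ruled out; the other must hold.

today is a weekday


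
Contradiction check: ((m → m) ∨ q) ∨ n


Truth table over {m, n, q}:
m | n | q | φ
-------------
F | F | F | T
T | F | F | T
F | T | F | T
T | T | F | T
F | F | T | T
T | F | T | T
F | T | T | T
T | T | T | T
Satisfying assignment at row 1: m=F, n=F, q=F gives T.

No, it is not a contradiction.


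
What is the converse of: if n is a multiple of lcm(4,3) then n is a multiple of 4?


The converse of (P → Q) is (Q → P). It is not in general equivalent to the original.
Here P = 'n is a multiple of lcm(4,3)' and Q = 'n is a multiple of 4'.

If n is a multiple of 4, then n is a multiple of lcm(4,3).


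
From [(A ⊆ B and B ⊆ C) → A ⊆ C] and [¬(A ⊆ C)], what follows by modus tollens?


Modus tollens: from (P → Q) and ¬Q, infer ¬P.
Q = 'A ⊆ C' is denied; since P → Q, P must also fail.

Not ((A ⊆ B and B ⊆ C)).


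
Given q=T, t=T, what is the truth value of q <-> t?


Biconditional is true when both operands have the same truth value.
Substitute: q=T, t=T.
T <-> T evaluates to T.

T


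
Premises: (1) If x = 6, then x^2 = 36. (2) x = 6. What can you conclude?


Modus ponens: from (P → Q) and P, infer Q.
P = 'x = 6' is asserted, and P → Q holds, so Q follows.

x^2 = 36.


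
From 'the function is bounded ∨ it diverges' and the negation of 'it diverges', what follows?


Disjunctive syllogism: from (P ∨ Q) and ¬P, infer Q.
One disjunct, 'it diverges', is ruled out; the other must hold.

the function is bounded


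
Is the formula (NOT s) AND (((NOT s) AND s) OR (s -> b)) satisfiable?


Search for a satisfying assignment over {b, s}.
Try b=F, s=F: the formula evaluates to T.
A satisfying assignment exists.

Satisfiable.


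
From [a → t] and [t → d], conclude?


Hypothetical syllogism: from (P → Q) and (Q → R), infer (P → R).
Chain the two implications through the shared middle term 't'.

a → d


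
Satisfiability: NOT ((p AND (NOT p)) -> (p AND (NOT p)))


Check all 2 assignments over {p}:
p | φ
-----
F | F
T | F
No assignment makes the formula true.

Unsatisfiable.


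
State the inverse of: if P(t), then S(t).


The inverse of (P → Q) is (¬P → ¬Q). It is equivalent to the converse, not to the original.
Here P = 'P(t)' and Q = 'S(t)'.

If not (P(t)), then not (S(t)).


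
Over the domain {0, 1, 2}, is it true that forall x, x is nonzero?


Evaluate the predicate on each element: 0:False, 1:True, 2:True.
Counterexample x = 0 fails the predicate.

False


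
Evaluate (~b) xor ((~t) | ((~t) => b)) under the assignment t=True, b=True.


Substitute t=True, b=True:
~b = False
~t = False
~t = False
(~t) => b = False => True = True
(~t) | ((~t) => b) = False | True = True
(~b) xor ((~t) | ((~t) => b)) = False xor True = True

True


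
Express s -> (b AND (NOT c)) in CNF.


Step 1: Rewrite s → (b ∧ (¬c)) as ¬s ∨ (b ∧ (¬c)).
Step 2: Distribute ∨ over ∧.

((NOT s) OR b) AND ((NOT s) OR (NOT c))


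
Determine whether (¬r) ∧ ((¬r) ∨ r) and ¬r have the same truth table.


Compare truth tables:
r | φ | ψ
---------
F | T | T
T | F | F
The columns φ and ψ agree on every row.

Yes, they are logically equivalent.


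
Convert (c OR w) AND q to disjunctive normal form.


Step 1: Distribute ∧ over ∨: (c ∨ w) ∧ q = (c ∧ q) ∨ (w ∧ q).

(c AND q) OR (w AND q)


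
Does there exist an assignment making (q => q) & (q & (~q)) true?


Check all 2 assignments over {q}:
q | φ
-----
False | False
True | False
No assignment makes the formula true.

Unsatisfiable.


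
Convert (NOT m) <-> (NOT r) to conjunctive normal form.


Step 1: Rewrite (¬m) ↔ (¬r) as ((¬m) → (¬r)) ∧ ((¬r) → (¬m)).
Step 2: Rewrite each implication as a disjunction.
Step 3: Eliminate any double negations (¬¬X = X).

(m OR (NOT r)) AND (r OR (NOT m))


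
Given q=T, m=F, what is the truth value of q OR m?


Disjunction is false only when both operands are false.
Substitute: q=T, m=F.
T OR F evaluates to T.

T


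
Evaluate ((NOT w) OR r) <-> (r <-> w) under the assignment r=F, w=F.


Substitute r=F, w=F:
NOT w = T
(NOT w) OR r = T OR F = T
r <-> w = F <-> F = T
((NOT w) OR r) <-> (r <-> w) = T <-> T = T

T


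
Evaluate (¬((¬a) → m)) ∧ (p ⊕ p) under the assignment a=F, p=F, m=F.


Substitute a=F, p=F, m=F:
¬a = T
(¬a) → m = T → F = F
¬((¬a) → m) = T
p ⊕ p = F ⊕ F = F
(¬((¬a) → m)) ∧ (p ⊕ p) = T ∧ F = F

F


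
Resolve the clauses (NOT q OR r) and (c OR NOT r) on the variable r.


The clauses contain complementary literals r and NOTr.
Resolution eliminates this pair and disjoins the remaining literals (merging duplicates).

(NOT q OR c)


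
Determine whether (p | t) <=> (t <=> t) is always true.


Build the truth table over {p, t}:
p | t | φ
---------
False | False | False
True | False | True
False | True | True
True | True | True
Counterexample at row 1: with p=False, t=False, the formula is False.

No, it is not a tautology.


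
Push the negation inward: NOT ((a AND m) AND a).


De Morgan: the negation of a conjunction is the disjunction of the negations.
Distribute NOT across AND, flipping it to OR, and negate each literal.

((NOT a) OR (NOT m)) OR (NOT a)


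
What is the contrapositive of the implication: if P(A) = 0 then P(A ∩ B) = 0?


The contrapositive of (P → Q) is (¬Q → ¬P); it is logically equivalent to the original.
Here P = 'P(A) = 0' and Q = 'P(A ∩ B) = 0'.

If not (P(A ∩ B) = 0), then not (P(A) = 0).


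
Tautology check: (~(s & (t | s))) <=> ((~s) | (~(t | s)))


Build the truth table over {s, t}:
s | t | φ
---------
False | False | True
True | False | True
False | True | True
True | True | True
Every row evaluates to true.

Yes, it is a tautology.


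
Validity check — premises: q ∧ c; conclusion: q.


This matches the form of conjunction elimination: the conclusion follows in every model of the premises.

Valid.


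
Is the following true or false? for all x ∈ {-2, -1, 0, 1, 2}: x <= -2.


Evaluate the predicate on each element: -2:T, -1:F, 0:F, 1:F, 2:F.
Counterexample x = -1 fails the predicate.

F


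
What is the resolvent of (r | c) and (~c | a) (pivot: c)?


The clauses contain complementary literals c and ~c.
Resolution eliminates this pair and disjoins the remaining literals (merging duplicates).

(r | a)


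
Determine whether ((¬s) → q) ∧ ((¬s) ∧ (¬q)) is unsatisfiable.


Truth table over {q, s}:
q | s | φ
---------
F | F | F
T | F | F
F | T | F
T | T | F
Every row is false.

Yes, it is a contradiction.


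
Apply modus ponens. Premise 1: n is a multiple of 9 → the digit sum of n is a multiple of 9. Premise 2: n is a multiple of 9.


Modus ponens: from (P → Q) and P, infer Q.
P = 'n is a multiple of 9' is asserted, and P → Q holds, so Q follows.

the digit sum of n is a multiple of 9.


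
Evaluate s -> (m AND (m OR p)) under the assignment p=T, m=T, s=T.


Substitute p=T, m=T, s=T:
m OR p = T OR T = T
m AND (m OR p) = T AND T = T
s -> (m AND (m OR p)) = T -> T = T

T


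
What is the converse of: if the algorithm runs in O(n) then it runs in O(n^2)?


The converse of (P → Q) is (Q → P). It is not in general equivalent to the original.
Here P = 'the algorithm runs in O(n)' and Q = 'it runs in O(n^2)'.

If it runs in O(n^2), then the algorithm runs in O(n).


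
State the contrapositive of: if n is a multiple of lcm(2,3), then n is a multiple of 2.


The contrapositive of (P → Q) is (¬Q → ¬P); it is logically equivalent to the original.
Here P = 'n is a multiple of lcm(2,3)' and Q = 'n is a multiple of 2'.

If not (n is a multiple of 2), then not (n is a multiple of lcm(2,3)).


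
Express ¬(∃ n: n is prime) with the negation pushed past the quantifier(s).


¬(∀ x: φ) = ∃ x: ¬φ, and ¬(∃ x: φ) = ∀ x: ¬φ.
Apply to the existential statement.

∀ n: ¬(n is prime)


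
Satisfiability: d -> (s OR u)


Search for a satisfying assignment over {d, s, u}.
Try d=F, s=F, u=F: the formula evaluates to T.
A satisfying assignment exists.

Satisfiable.


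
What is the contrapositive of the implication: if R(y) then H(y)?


The contrapositive of (P → Q) is (¬Q → ¬P); it is logically equivalent to the original.
Here P = 'R(y)' and Q = 'H(y)'.

If not (H(y)), then not (R(y)).


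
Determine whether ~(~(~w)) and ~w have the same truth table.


Compare truth tables:
w | φ | ψ
---------
False | True | True
True | False | False
The columns φ and ψ agree on every row.

Yes, they are logically equivalent.


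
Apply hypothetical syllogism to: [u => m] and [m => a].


Hypothetical syllogism: from (P → Q) and (Q → R), infer (P → R).
Chain the two implications through the shared middle term 'm'.

u => a


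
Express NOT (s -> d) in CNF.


Step 1: Rewrite s → d as ¬s ∨ d.
Step 2: Negate: ¬(¬s ∨ d) = s ∧ ¬d (De Morgan + double negation).

s AND (NOT d)


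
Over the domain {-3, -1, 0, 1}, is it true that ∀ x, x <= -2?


Evaluate the predicate on each element: -3:T, -1:F, 0:F, 1:F.
Counterexample x = -1 fails the predicate.

F


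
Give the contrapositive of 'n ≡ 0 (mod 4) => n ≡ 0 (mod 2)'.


The contrapositive of (P → Q) is (¬Q → ¬P); it is logically equivalent to the original.
Here P = 'n ≡ 0 (mod 4)' and Q = 'n ≡ 0 (mod 2)'.

If not (n ≡ 0 (mod 2)), then not (n ≡ 0 (mod 4)).


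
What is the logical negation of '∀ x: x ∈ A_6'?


¬(∀ x: φ) = ∃ x: ¬φ, and ¬(∃ x: φ) = ∀ x: ¬φ.
Apply to the universal statement.

∃ x: ¬(x ∈ A_6)


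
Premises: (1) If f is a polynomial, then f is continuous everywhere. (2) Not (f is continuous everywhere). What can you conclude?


Modus tollens: from (P → Q) and ¬Q, infer ¬P.
Q = 'f is continuous everywhere' is denied; since P → Q, P must also fail.

Not (f is a polynomial).


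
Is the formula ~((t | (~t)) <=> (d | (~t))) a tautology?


Build the truth table over {d, t}:
d | t | φ
---------
False | False | False
True | False | False
False | True | True
True | True | False
Counterexample at row 1: with d=False, t=False, the formula is False.

No, it is not a tautology.


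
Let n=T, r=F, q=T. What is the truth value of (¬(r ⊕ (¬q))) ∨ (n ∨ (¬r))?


Substitute n=T, r=F, q=T:
¬q = F
r ⊕ (¬q) = F ⊕ F = F
¬(r ⊕ (¬q)) = T
¬r = T
n ∨ (¬r) = T ∨ T = T
(¬(r ⊕ (¬q))) ∨ (n ∨ (¬r)) = T ∨ T = T

T


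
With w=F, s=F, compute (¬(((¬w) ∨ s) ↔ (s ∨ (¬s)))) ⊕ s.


Substitute w=F, s=F:
¬w = T
(¬w) ∨ s = T ∨ F = T
¬s = T
s ∨ (¬s) = F ∨ T = T
((¬w) ∨ s) ↔ (s ∨ (¬s)) = T ↔ T = T
¬(((¬w) ∨ s) ↔ (s ∨ (¬s))) = F
(¬(((¬w) ∨ s) ↔ (s ∨ (¬s)))) ⊕ s = F ⊕ F = F

F


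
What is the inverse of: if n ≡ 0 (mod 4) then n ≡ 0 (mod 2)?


The inverse of (P → Q) is (¬P → ¬Q). It is equivalent to the converse, not to the original.
Here P = 'n ≡ 0 (mod 4)' and Q = 'n ≡ 0 (mod 2)'.

If not (n ≡ 0 (mod 4)), then not (n ≡ 0 (mod 2)).


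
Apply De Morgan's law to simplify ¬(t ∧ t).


De Morgan: the negation of a conjunction is the disjunction of the negations.
Distribute ¬ across ∧, flipping it to ∨, and negate each literal.

(¬t) ∨ (¬t)


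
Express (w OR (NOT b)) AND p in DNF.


Step 1: Distribute ∧ over ∨: (w ∨ (¬b)) ∧ p = (w ∧ p) ∨ ((¬b) ∧ p).

(w AND p) OR ((NOT b) AND p)


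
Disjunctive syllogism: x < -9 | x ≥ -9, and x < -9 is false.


Disjunctive syllogism: from (P ∨ Q) and ¬P, infer Q.
One disjunct, 'x < -9', is ruled out; the other must hold.

x ≥ -9


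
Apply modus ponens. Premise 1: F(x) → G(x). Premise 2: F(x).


Modus ponens: from (P → Q) and P, infer Q.
P = 'F(x)' is asserted, and P → Q holds, so Q follows.

G(x).


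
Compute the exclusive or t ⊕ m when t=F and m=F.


Exclusive or is true when exactly one operand is true.
Substitute: t=F, m=F.
F ⊕ F evaluates to F.

F


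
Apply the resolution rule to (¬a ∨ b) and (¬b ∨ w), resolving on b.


The clauses contain complementary literals b and ¬b.
Resolution eliminates this pair and disjoins the remaining literals (merging duplicates).

(¬a ∨ w)


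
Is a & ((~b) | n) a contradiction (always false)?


Truth table over {a, b, n}:
a | b | n | φ
-------------
False | False | False | False
True | False | False | True
False | True | False | False
True | True | False | False
False | False | True | False
True | False | True | True
False | True | True | False
True | True | True | True
Satisfying assignment at row 2: a=True, b=False, n=False gives True.

No, it is not a contradiction.


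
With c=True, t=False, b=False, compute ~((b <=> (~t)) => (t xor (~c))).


Substitute c=True, t=False, b=False:
~t = True
b <=> (~t) = False <=> True = False
~c = False
t xor (~c) = False xor False = False
(b <=> (~t)) => (t xor (~c)) = False => False = True
~((b <=> (~t)) => (t xor (~c))) = False

False


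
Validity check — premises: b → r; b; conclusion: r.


This matches the form of modus ponens: the conclusion follows in every model of the premises.

Valid.


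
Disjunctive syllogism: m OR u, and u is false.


Disjunctive syllogism: from (P ∨ Q) and ¬P, infer Q.
One disjunct, 'u', is ruled out; the other must hold.

m


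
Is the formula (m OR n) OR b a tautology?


Build the truth table over {b, m, n}:
b | m | n | φ
-------------
F | F | F | F
T | F | F | T
F | T | F | T
T | T | F | T
F | F | T | T
T | F | T | T
F | T | T | T
T | T | T | T
Counterexample at row 1: with b=F, m=F, n=F, the formula is F.

No, it is not a tautology.


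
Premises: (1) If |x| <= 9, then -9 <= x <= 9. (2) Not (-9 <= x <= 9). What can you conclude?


Modus tollens: from (P → Q) and ¬Q, infer ¬P.
Q = '-9 <= x <= 9' is denied; since P → Q, P must also fail.

Not (|x| <= 9).


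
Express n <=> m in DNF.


Step 1: n ↔ m is true exactly when both agree: (n ∧ m) ∨ (¬n ∧ ¬m).

(n & m) | ((~n) & (~m))


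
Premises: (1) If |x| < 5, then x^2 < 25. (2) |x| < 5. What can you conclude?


Modus ponens: from (P → Q) and P, infer Q.
P = '|x| < 5' is asserted, and P → Q holds, so Q follows.

x^2 < 25.


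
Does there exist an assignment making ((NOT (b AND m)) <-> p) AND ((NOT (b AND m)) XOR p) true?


Check all 8 assignments over {b, m, p}:
b | m | p | φ
-------------
F | F | F | F
T | F | F | F
F | T | F | F
T | T | F | F
F | F | T | F
T | F | T | F
F | T | T | F
T | T | T | F
No assignment makes the formula true.

Unsatisfiable.


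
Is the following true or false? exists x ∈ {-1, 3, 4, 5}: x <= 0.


Evaluate the predicate on each element: -1:True, 3:False, 4:False, 5:False.
Witness x = -1 satisfies the predicate.

True


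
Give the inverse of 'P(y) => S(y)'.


The inverse of (P → Q) is (¬P → ¬Q). It is equivalent to the converse, not to the original.
Here P = 'P(y)' and Q = 'S(y)'.

If not (P(y)), then not (S(y)).


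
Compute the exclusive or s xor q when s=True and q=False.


Exclusive or is true when exactly one operand is true.
Substitute: s=True, q=False.
True xor False evaluates to True.

True


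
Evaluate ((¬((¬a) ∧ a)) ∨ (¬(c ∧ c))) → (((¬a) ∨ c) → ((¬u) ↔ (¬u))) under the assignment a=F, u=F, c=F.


Substitute a=F, u=F, c=F:
… (earlier sub-steps elided)
c ∧ c = F ∧ F = F
¬(c ∧ c) = T
(¬((¬a) ∧ a)) ∨ (¬(c ∧ c)) = T ∨ T = T
¬a = T
(¬a) ∨ c = T ∨ F = T
¬u = T
¬u = T
(¬u) ↔ (¬u) = T ↔ T = T
((¬a) ∨ c) → ((¬u) ↔ (¬u)) = T → T = T
((¬((¬a) ∧ a)) ∨ (¬(c ∧ c))) → (((¬a) ∨ c) → ((¬u) ↔ (¬u))) = T → T = T

T


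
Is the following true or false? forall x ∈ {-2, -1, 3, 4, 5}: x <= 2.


Evaluate the predicate on each element: -2:True, -1:True, 3:False, 4:False, 5:False.
Counterexample x = 3 fails the predicate.

False


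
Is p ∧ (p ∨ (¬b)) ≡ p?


Compare truth tables:
b | p | φ | ψ
-------------
F | F | F | F
T | F | F | F
F | T | T | T
T | T | T | T
The columns φ and ψ agree on every row.

Yes, they are logically equivalent.


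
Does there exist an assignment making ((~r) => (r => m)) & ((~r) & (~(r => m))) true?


Check all 4 assignments over {m, r}:
m | r | φ
---------
False | False | False
True | False | False
False | True | False
True | True | False
No assignment makes the formula true.

Unsatisfiable.


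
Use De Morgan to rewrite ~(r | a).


De Morgan: the negation of a disjunction is the conjunction of the negations.
Distribute ~ across |, flipping it to &, and negate each literal.

(~r) & (~a)


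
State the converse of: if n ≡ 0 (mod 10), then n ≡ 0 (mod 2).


The converse of (P → Q) is (Q → P). It is not in general equivalent to the original.
Here P = 'n ≡ 0 (mod 10)' and Q = 'n ≡ 0 (mod 2)'.

If n ≡ 0 (mod 2), then n ≡ 0 (mod 10).


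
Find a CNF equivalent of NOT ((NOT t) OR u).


Step 1: Apply De Morgan: ¬((¬t) ∨ u) = ¬(¬t) ∧ ¬u.
Step 2: Eliminate any double negations (¬¬X = X).

t AND (NOT u)


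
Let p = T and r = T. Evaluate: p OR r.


Disjunction is false only when both operands are false.
Substitute: p=T, r=T.
T OR T evaluates to T.

T


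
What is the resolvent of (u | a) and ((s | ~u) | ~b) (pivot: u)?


The clauses contain complementary literals u and ~u.
Resolution eliminates this pair and disjoins the remaining literals (merging duplicates).

((a | s) | ~b)


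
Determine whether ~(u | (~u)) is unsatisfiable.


Truth table over {u}:
u | φ
-----
False | False
True | False
Every row is false.

Yes, it is a contradiction.


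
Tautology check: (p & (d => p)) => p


Build the truth table over {d, p}:
d | p | φ
---------
False | False | True
True | False | True
False | True | True
True | True | True
Every row evaluates to true.

Yes, it is a tautology.


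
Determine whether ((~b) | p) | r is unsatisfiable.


Truth table over {b, p, r}:
b | p | r | φ
-------------
False | False | False | True
True | False | False | False
False | True | False | True
True | True | False | True
False | False | True | True
True | False | True | True
False | True | True | True
True | True | True | True
Satisfying assignment at row 1: b=False, p=False, r=False gives True.

No, it is not a contradiction.


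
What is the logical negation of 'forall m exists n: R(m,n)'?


Negation flips each quantifier (∀↔∃) and negates the inner predicate.
¬(forall m exists n: φ) = exists m forall n: ¬φ.

exists m forall n: ~(R(m,n))


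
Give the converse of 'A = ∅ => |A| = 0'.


The converse of (P → Q) is (Q → P). It is not in general equivalent to the original.
Here P = 'A = ∅' and Q = '|A| = 0'.

If |A| = 0, then A = ∅.


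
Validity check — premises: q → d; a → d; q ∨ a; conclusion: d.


This matches the form of proof by cases: the conclusion follows in every model of the premises.

Valid.


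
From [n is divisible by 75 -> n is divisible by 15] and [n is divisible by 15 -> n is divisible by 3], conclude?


Hypothetical syllogism: from (P → Q) and (Q → R), infer (P → R).
Chain the two implications through the shared middle term 'n is divisible by 15'.

n is divisible by 75 -> n is divisible by 3


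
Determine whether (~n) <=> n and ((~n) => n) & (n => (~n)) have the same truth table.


Compare truth tables:
n | φ | ψ
---------
False | False | False
True | False | False
The columns φ and ψ agree on every row.

Yes, they are logically equivalent.


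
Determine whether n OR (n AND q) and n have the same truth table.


Compare truth tables:
n | q | φ | ψ
-------------
F | F | F | F
T | F | T | T
F | T | F | F
T | T | T | T
The columns φ and ψ agree on every row.

Yes, they are logically equivalent.


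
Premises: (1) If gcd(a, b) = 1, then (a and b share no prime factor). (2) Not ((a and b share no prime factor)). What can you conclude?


Modus tollens: from (P → Q) and ¬Q, infer ¬P.
Q = '(a and b share no prime factor)' is denied; since P → Q, P must also fail.

Not (gcd(a, b) = 1).


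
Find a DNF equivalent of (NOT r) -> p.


Step 1: Rewrite (¬r) → p as ¬(¬r) ∨ p.
Step 2: Eliminate any double negations (¬¬X = X).

r OR p
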